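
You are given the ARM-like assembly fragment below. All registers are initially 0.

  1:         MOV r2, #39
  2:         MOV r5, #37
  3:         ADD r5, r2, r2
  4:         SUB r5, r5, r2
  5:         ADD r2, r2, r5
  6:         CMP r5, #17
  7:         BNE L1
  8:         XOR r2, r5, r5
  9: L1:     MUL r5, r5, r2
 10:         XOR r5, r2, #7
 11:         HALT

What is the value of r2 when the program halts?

78

MOV r2, #39 → r2=39
MOV r5, #37 → r5=37
ADD r5, r2, r2 → r5=39+39=78
SUB r5, r5, r2 → r5=78-39=39
ADD r2, r2, r5 → r2=39+39=78
CMP r5, #17  (cmp 39,17)
BNE L1: taken
MUL r5, r5, r2 → r5=39*78=3042
XOR r5, r2, #7 → r5=78^7=73
halt.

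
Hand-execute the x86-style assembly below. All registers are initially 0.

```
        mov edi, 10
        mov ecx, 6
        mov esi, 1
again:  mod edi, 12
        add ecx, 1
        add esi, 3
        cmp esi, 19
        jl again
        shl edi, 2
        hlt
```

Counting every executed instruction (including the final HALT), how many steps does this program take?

mov edi, 10 → edi=10
mov ecx, 6 → ecx=6
mov esi, 1 → esi=1
mod edi, 12 → edi=10%12=10
add ecx, 1 → ecx=6+1=7
add esi, 3 → esi=1+3=4
cmp esi, 19  (cmp 4,19)
jl again: taken
mod edi, 12 → edi=10%12=10
add ecx, 1 → ecx=7+1=8
add esi, 3 → esi=4+3=7
cmp esi, 19  (cmp 7,19)
jl again: taken
mod edi, 12 → edi=10%12=10
add ecx, 1 → ecx=8+1=9
add esi, 3 → esi=7+3=10
cmp esi, 19  (cmp 10,19)
jl again: taken
mod edi, 12 → edi=10%12=10
add ecx, 1 → ecx=9+1=10
add esi, 3 → esi=10+3=13
cmp esi, 19  (cmp 13,19)
jl again: taken
mod edi, 12 → edi=10%12=10
add ecx, 1 → ecx=10+1=11
add esi, 3 → esi=13+3=16
cmp esi, 19  (cmp 16,19)
jl again: taken
mod edi, 12 → edi=10%12=10
add ecx, 1 → ecx=11+1=12
add esi, 3 → esi=16+3=19
cmp esi, 19  (cmp 19,19)
jl again: not taken
shl edi, 2 → edi=10<<2=40
halt.
Total executed instructions: 35.

35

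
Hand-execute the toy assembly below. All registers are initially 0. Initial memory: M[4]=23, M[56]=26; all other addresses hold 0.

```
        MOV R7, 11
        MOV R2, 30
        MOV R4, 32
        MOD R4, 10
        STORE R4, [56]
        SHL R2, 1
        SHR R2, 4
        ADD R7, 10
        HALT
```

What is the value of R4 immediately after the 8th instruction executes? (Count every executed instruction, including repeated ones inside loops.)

2

R7=11
R2=30
R4=32
R4=32%10=2
STORE R4, [56] → M[56]=2
R2=30<<1=60
R2=60>>4=3
R7=11+10=21
After step 8: R4 = 2.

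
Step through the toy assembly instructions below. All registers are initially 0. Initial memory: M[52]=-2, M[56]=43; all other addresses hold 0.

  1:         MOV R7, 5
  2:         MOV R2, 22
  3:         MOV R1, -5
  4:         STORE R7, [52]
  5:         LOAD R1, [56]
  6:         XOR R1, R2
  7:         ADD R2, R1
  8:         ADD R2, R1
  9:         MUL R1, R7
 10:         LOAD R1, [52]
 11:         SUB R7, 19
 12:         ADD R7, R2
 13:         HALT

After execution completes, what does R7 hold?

130

after MOV R7, 5: R7=5
after MOV R2, 22: R2=22
after MOV R1, -5: R1=-5
STORE R7, [52] → M[52]=5
after LOAD R1, [56]: R1=M[56]=43
after XOR R1, R2: R1=43^22=61
after ADD R2, R1: R2=22+61=83
after ADD R2, R1: R2=83+61=144
after MUL R1, R7: R1=61*5=305
after LOAD R1, [52]: R1=M[52]=5
after SUB R7, 19: R7=5-19=-14
after ADD R7, R2: R7=(-14)+144=130
halt.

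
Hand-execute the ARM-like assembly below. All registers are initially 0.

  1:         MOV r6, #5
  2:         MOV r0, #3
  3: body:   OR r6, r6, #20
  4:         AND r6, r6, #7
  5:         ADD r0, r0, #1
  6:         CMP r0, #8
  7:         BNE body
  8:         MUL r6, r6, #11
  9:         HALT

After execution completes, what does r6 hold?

55

after MOV r6, #5: r6=5
after MOV r0, #3: r0=3
after OR r6, r6, #20: r6=5|20=21
after AND r6, r6, #7: r6=21&7=5
after ADD r0, r0, #1: r0=3+1=4
CMP r0, #8  (cmp 4,8)
BNE body: taken
after OR r6, r6, #20: r6=5|20=21
after AND r6, r6, #7: r6=21&7=5
after ADD r0, r0, #1: r0=4+1=5
CMP r0, #8  (cmp 5,8)
BNE body: taken
after OR r6, r6, #20: r6=5|20=21
after AND r6, r6, #7: r6=21&7=5
after ADD r0, r0, #1: r0=5+1=6
CMP r0, #8  (cmp 6,8)
BNE body: taken
after OR r6, r6, #20: r6=5|20=21
after AND r6, r6, #7: r6=21&7=5
after ADD r0, r0, #1: r0=6+1=7
CMP r0, #8  (cmp 7,8)
BNE body: taken
after OR r6, r6, #20: r6=5|20=21
after AND r6, r6, #7: r6=21&7=5
after ADD r0, r0, #1: r0=7+1=8
CMP r0, #8  (cmp 8,8)
BNE body: not taken
after MUL r6, r6, #11: r6=5*11=55
halt.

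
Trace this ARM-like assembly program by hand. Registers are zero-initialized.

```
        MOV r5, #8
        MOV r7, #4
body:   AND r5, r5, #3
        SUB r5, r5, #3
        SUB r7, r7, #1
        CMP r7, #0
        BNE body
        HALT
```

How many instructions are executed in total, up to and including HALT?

23

after MOV r5, #8: r5=8
after MOV r7, #4: r7=4
after AND r5, r5, #3: r5=8&3=0
after SUB r5, r5, #3: r5=0-3=-3
after SUB r7, r7, #1: r7=4-1=3
CMP r7, #0  (cmp 3,0)
BNE body: taken
after AND r5, r5, #3: r5=(-3)&3=1
after SUB r5, r5, #3: r5=1-3=-2
after SUB r7, r7, #1: r7=3-1=2
CMP r7, #0  (cmp 2,0)
BNE body: taken
after AND r5, r5, #3: r5=(-2)&3=2
after SUB r5, r5, #3: r5=2-3=-1
after SUB r7, r7, #1: r7=2-1=1
CMP r7, #0  (cmp 1,0)
BNE body: taken
after AND r5, r5, #3: r5=(-1)&3=3
after SUB r5, r5, #3: r5=3-3=0
after SUB r7, r7, #1: r7=1-1=0
CMP r7, #0  (cmp 0,0)
BNE body: not taken
halt.
Total executed instructions: 23.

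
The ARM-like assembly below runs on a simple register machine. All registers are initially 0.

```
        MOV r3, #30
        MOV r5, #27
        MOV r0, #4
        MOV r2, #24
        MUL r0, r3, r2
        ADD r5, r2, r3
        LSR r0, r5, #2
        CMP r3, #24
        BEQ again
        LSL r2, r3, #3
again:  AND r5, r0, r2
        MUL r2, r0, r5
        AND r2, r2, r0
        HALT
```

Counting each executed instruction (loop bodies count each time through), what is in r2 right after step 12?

0

after MOV r3, #30: r3=30
after MOV r5, #27: r5=27
after MOV r0, #4: r0=4
after MOV r2, #24: r2=24
after MUL r0, r3, r2: r0=30*24=720
after ADD r5, r2, r3: r5=24+30=54
after LSR r0, r5, #2: r0=54>>2=13
CMP r3, #24  (cmp 30,24)
BEQ again: not taken
after LSL r2, r3, #3: r2=30<<3=240
after AND r5, r0, r2: r5=13&240=0
after MUL r2, r0, r5: r2=13*0=0
After step 12: r2 = 0.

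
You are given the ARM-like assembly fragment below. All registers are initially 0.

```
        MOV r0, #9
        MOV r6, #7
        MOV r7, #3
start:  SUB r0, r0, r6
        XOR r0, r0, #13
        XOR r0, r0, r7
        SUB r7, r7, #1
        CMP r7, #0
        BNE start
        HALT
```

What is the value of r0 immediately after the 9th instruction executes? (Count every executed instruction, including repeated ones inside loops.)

12

r0=9
r6=7
r7=3
r0=9-7=2
r0=2^13=15
r0=15^3=12
r7=3-1=2
CMP r7, #0  (cmp 2,0)
BNE start: taken
After step 9: r0 = 12.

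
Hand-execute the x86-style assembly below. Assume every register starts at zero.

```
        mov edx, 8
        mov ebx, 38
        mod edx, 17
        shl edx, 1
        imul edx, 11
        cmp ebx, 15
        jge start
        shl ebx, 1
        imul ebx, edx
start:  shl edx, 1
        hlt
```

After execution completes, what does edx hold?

mov edx, 8 → edx=8
mov ebx, 38 → ebx=38
mod edx, 17 → edx=8%17=8
shl edx, 1 → edx=8<<1=16
imul edx, 11 → edx=16*11=176
cmp ebx, 15  (cmp 38,15)
jge start: taken
shl edx, 1 → edx=176<<1=352
halt.

352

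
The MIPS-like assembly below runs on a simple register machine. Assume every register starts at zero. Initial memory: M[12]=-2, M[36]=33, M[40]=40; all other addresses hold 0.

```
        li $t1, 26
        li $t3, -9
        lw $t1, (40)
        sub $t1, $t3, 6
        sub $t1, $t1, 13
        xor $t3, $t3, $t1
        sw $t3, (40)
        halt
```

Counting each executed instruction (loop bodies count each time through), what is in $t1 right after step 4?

after li $t1, 26: $t1=26
after li $t3, -9: $t3=-9
after lw $t1, (40): $t1=M[40]=40
after sub $t1, $t3, 6: $t1=(-9)-6=-15
After step 4: $t1 = -15.

-15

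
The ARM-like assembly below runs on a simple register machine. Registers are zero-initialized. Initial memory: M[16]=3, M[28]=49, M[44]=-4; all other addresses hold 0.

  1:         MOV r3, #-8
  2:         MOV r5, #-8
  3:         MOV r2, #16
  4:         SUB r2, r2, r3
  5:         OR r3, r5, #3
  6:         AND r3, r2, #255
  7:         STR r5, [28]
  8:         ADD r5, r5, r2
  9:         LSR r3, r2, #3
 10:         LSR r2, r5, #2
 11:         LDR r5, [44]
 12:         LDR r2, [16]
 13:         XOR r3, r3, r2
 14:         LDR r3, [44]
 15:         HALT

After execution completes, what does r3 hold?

-4

after MOV r3, #-8: r3=-8
after MOV r5, #-8: r5=-8
after MOV r2, #16: r2=16
after SUB r2, r2, r3: r2=16-(-8)=24
after OR r3, r5, #3: r3=(-8)|3=-5
after AND r3, r2, #255: r3=24&255=24
STR r5, [28] → M[28]=-8
after ADD r5, r5, r2: r5=(-8)+24=16
after LSR r3, r2, #3: r3=24>>3=3
after LSR r2, r5, #2: r2=16>>2=4
after LDR r5, [44]: r5=M[44]=-4
after LDR r2, [16]: r2=M[16]=3
after XOR r3, r3, r2: r3=3^3=0
after LDR r3, [44]: r3=M[44]=-4
halt.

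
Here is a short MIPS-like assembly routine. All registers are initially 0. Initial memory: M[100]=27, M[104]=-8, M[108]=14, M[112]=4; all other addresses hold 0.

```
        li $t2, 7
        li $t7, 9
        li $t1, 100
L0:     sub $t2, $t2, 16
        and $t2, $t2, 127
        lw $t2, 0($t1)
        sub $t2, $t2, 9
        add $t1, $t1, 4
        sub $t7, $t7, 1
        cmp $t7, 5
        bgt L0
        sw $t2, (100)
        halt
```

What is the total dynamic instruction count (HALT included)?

37

li $t2, 7 → $t2=7
li $t7, 9 → $t7=9
li $t1, 100 → $t1=100
sub $t2, $t2, 16 → $t2=7-16=-9
and $t2, $t2, 127 → $t2=(-9)&127=119
lw $t2, 0($t1) → $t2=M[100]=27
sub $t2, $t2, 9 → $t2=27-9=18
add $t1, $t1, 4 → $t1=100+4=104
sub $t7, $t7, 1 → $t7=9-1=8
cmp $t7, 5  (cmp 8,5)
bgt L0: taken
sub $t2, $t2, 16 → $t2=18-16=2
and $t2, $t2, 127 → $t2=2&127=2
lw $t2, 0($t1) → $t2=M[104]=-8
sub $t2, $t2, 9 → $t2=(-8)-9=-17
add $t1, $t1, 4 → $t1=104+4=108
sub $t7, $t7, 1 → $t7=8-1=7
cmp $t7, 5  (cmp 7,5)
bgt L0: taken
sub $t2, $t2, 16 → $t2=(-17)-16=-33
and $t2, $t2, 127 → $t2=(-33)&127=95
lw $t2, 0($t1) → $t2=M[108]=14
sub $t2, $t2, 9 → $t2=14-9=5
add $t1, $t1, 4 → $t1=108+4=112
sub $t7, $t7, 1 → $t7=7-1=6
cmp $t7, 5  (cmp 6,5)
bgt L0: taken
sub $t2, $t2, 16 → $t2=5-16=-11
and $t2, $t2, 127 → $t2=(-11)&127=117
lw $t2, 0($t1) → $t2=M[112]=4
sub $t2, $t2, 9 → $t2=4-9=-5
add $t1, $t1, 4 → $t1=112+4=116
sub $t7, $t7, 1 → $t7=6-1=5
cmp $t7, 5  (cmp 5,5)
bgt L0: not taken
sw $t2, (100) → M[100]=-5
halt.
Total executed instructions: 37.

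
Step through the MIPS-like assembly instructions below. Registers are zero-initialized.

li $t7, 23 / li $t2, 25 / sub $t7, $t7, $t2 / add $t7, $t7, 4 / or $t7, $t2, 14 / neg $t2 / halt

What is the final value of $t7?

$t7=23
$t2=25
$t7=23-25=-2
$t7=(-2)+4=2
$t7=25|14=31
$t2=-(25)=-25
halt.

31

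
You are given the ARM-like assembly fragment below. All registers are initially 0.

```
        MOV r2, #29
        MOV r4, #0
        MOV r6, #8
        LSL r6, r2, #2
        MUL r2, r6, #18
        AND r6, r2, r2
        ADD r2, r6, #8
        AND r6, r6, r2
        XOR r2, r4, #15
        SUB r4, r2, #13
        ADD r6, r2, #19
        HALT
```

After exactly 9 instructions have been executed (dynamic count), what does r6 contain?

r2=29
r4=0
r6=8
r6=29<<2=116
r2=116*18=2088
r6=2088&2088=2088
r2=2088+8=2096
r6=2088&2096=2080
r2=0^15=15
After step 9: r6 = 2080.

2080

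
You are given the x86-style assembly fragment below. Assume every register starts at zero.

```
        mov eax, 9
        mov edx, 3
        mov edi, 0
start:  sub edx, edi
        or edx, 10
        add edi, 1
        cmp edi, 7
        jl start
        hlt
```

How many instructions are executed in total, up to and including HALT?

39

eax=9
edx=3
edi=0
edx=3-0=3
edx=3|10=11
edi=0+1=1
cmp edi, 7  (cmp 1,7)
jl start: taken
edx=11-1=10
edx=10|10=10
edi=1+1=2
cmp edi, 7  (cmp 2,7)
jl start: taken
edx=10-2=8
edx=8|10=10
edi=2+1=3
cmp edi, 7  (cmp 3,7)
jl start: taken
edx=10-3=7
edx=7|10=15
edi=3+1=4
cmp edi, 7  (cmp 4,7)
jl start: taken
edx=15-4=11
edx=11|10=11
edi=4+1=5
cmp edi, 7  (cmp 5,7)
jl start: taken
edx=11-5=6
edx=6|10=14
edi=5+1=6
cmp edi, 7  (cmp 6,7)
jl start: taken
edx=14-6=8
edx=8|10=10
edi=6+1=7
cmp edi, 7  (cmp 7,7)
jl start: not taken
halt.
Total executed instructions: 39.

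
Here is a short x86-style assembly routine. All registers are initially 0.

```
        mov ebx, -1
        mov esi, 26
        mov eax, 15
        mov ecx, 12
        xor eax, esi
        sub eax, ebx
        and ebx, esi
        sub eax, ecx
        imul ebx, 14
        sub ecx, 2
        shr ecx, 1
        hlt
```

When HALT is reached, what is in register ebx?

364

mov ebx, -1 → ebx=-1
mov esi, 26 → esi=26
mov eax, 15 → eax=15
mov ecx, 12 → ecx=12
xor eax, esi → eax=15^26=21
sub eax, ebx → eax=21-(-1)=22
and ebx, esi → ebx=(-1)&26=26
sub eax, ecx → eax=22-12=10
imul ebx, 14 → ebx=26*14=364
sub ecx, 2 → ecx=12-2=10
shr ecx, 1 → ecx=10>>1=5
halt.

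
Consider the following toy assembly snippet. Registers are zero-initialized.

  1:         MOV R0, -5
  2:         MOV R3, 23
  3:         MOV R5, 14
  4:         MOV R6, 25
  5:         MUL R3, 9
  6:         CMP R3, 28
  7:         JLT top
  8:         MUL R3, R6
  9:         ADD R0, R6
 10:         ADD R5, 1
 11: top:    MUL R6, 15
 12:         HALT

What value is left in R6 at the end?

R0=-5
R3=23
R5=14
R6=25
R3=23*9=207
CMP R3, 28  (cmp 207,28)
JLT top: not taken
R3=207*25=5175
R0=(-5)+25=20
R5=14+1=15
R6=25*15=375
halt.

375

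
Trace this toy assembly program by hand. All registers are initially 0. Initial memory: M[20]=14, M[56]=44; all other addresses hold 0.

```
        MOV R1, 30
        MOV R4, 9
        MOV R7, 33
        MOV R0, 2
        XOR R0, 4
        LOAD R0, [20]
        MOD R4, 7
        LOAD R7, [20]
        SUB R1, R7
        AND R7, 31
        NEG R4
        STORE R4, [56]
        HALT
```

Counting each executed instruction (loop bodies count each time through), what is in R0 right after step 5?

6

MOV R1, 30 → R1=30
MOV R4, 9 → R4=9
MOV R7, 33 → R7=33
MOV R0, 2 → R0=2
XOR R0, 4 → R0=2^4=6
After step 5: R0 = 6.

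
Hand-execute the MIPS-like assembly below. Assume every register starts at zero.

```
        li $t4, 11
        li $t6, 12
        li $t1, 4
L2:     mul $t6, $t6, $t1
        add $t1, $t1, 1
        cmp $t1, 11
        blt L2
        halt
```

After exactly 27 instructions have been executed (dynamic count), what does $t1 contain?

after li $t4, 11: $t4=11
after li $t6, 12: $t6=12
after li $t1, 4: $t1=4
after mul $t6, $t6, $t1: $t6=12*4=48
after add $t1, $t1, 1: $t1=4+1=5
cmp $t1, 11  (cmp 5,11)
blt L2: taken
after mul $t6, $t6, $t1: $t6=48*5=240
after add $t1, $t1, 1: $t1=5+1=6
cmp $t1, 11  (cmp 6,11)
blt L2: taken
after mul $t6, $t6, $t1: $t6=240*6=1440
after add $t1, $t1, 1: $t1=6+1=7
cmp $t1, 11  (cmp 7,11)
blt L2: taken
after mul $t6, $t6, $t1: $t6=1440*7=10080
after add $t1, $t1, 1: $t1=7+1=8
cmp $t1, 11  (cmp 8,11)
blt L2: taken
after mul $t6, $t6, $t1: $t6=10080*8=80640
after add $t1, $t1, 1: $t1=8+1=9
cmp $t1, 11  (cmp 9,11)
blt L2: taken
after mul $t6, $t6, $t1: $t6=80640*9=725760
after add $t1, $t1, 1: $t1=9+1=10
cmp $t1, 11  (cmp 10,11)
blt L2: taken
After step 27: $t1 = 10.

10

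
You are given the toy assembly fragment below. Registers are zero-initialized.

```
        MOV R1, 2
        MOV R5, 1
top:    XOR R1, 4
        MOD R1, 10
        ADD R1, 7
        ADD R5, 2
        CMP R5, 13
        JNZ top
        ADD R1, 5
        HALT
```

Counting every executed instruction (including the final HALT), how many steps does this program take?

40

R1=2
R5=1
R1=2^4=6
R1=6%10=6
R1=6+7=13
R5=1+2=3
CMP R5, 13  (cmp 3,13)
JNZ top: taken
R1=13^4=9
R1=9%10=9
R1=9+7=16
R5=3+2=5
CMP R5, 13  (cmp 5,13)
JNZ top: taken
R1=16^4=20
R1=20%10=0
R1=0+7=7
R5=5+2=7
CMP R5, 13  (cmp 7,13)
JNZ top: taken
R1=7^4=3
R1=3%10=3
R1=3+7=10
R5=7+2=9
CMP R5, 13  (cmp 9,13)
JNZ top: taken
R1=10^4=14
R1=14%10=4
R1=4+7=11
R5=9+2=11
CMP R5, 13  (cmp 11,13)
JNZ top: taken
R1=11^4=15
R1=15%10=5
R1=5+7=12
R5=11+2=13
CMP R5, 13  (cmp 13,13)
JNZ top: not taken
R1=12+5=17
halt.
Total executed instructions: 40.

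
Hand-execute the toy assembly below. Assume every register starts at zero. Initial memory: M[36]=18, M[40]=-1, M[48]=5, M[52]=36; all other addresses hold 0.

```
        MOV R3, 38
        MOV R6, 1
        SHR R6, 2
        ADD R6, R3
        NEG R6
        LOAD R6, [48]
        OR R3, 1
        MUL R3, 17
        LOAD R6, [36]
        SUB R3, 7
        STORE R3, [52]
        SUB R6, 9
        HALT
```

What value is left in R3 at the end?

MOV R3, 38 → R3=38
MOV R6, 1 → R6=1
SHR R6, 2 → R6=1>>2=0
ADD R6, R3 → R6=0+38=38
NEG R6 → R6=-(38)=-38
LOAD R6, [48] → R6=M[48]=5
OR R3, 1 → R3=38|1=39
MUL R3, 17 → R3=39*17=663
LOAD R6, [36] → R6=M[36]=18
SUB R3, 7 → R3=663-7=656
STORE R3, [52] → M[52]=656
SUB R6, 9 → R6=18-9=9
halt.

656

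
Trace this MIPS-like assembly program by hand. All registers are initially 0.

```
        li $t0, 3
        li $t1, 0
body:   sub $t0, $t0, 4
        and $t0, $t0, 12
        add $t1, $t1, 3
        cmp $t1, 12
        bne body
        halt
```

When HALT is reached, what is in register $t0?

li $t0, 3 → $t0=3
li $t1, 0 → $t1=0
sub $t0, $t0, 4 → $t0=3-4=-1
and $t0, $t0, 12 → $t0=(-1)&12=12
add $t1, $t1, 3 → $t1=0+3=3
cmp $t1, 12  (cmp 3,12)
bne body: taken
sub $t0, $t0, 4 → $t0=12-4=8
and $t0, $t0, 12 → $t0=8&12=8
add $t1, $t1, 3 → $t1=3+3=6
cmp $t1, 12  (cmp 6,12)
bne body: taken
sub $t0, $t0, 4 → $t0=8-4=4
and $t0, $t0, 12 → $t0=4&12=4
add $t1, $t1, 3 → $t1=6+3=9
cmp $t1, 12  (cmp 9,12)
bne body: taken
sub $t0, $t0, 4 → $t0=4-4=0
and $t0, $t0, 12 → $t0=0&12=0
add $t1, $t1, 3 → $t1=9+3=12
cmp $t1, 12  (cmp 12,12)
bne body: not taken
halt.

0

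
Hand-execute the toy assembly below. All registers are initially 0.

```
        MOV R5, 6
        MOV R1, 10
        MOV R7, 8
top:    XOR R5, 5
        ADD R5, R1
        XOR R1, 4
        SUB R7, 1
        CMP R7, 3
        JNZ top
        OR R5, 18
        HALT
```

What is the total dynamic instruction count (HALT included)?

35

MOV R5, 6 → R5=6
MOV R1, 10 → R1=10
MOV R7, 8 → R7=8
XOR R5, 5 → R5=6^5=3
ADD R5, R1 → R5=3+10=13
XOR R1, 4 → R1=10^4=14
SUB R7, 1 → R7=8-1=7
CMP R7, 3  (cmp 7,3)
JNZ top: taken
XOR R5, 5 → R5=13^5=8
ADD R5, R1 → R5=8+14=22
XOR R1, 4 → R1=14^4=10
SUB R7, 1 → R7=7-1=6
CMP R7, 3  (cmp 6,3)
JNZ top: taken
XOR R5, 5 → R5=22^5=19
ADD R5, R1 → R5=19+10=29
XOR R1, 4 → R1=10^4=14
SUB R7, 1 → R7=6-1=5
CMP R7, 3  (cmp 5,3)
JNZ top: taken
XOR R5, 5 → R5=29^5=24
ADD R5, R1 → R5=24+14=38
XOR R1, 4 → R1=14^4=10
SUB R7, 1 → R7=5-1=4
CMP R7, 3  (cmp 4,3)
JNZ top: taken
XOR R5, 5 → R5=38^5=35
ADD R5, R1 → R5=35+10=45
XOR R1, 4 → R1=10^4=14
SUB R7, 1 → R7=4-1=3
CMP R7, 3  (cmp 3,3)
JNZ top: not taken
OR R5, 18 → R5=45|18=63
halt.
Total executed instructions: 35.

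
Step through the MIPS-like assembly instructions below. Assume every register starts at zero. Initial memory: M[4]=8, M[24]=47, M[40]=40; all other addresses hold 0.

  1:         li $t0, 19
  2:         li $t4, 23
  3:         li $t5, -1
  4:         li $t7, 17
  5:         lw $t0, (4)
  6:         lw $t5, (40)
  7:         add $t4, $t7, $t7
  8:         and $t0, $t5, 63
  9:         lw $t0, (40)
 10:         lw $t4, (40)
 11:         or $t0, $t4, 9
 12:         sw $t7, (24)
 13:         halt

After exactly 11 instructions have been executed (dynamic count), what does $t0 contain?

41

li $t0, 19 → $t0=19
li $t4, 23 → $t4=23
li $t5, -1 → $t5=-1
li $t7, 17 → $t7=17
lw $t0, (4) → $t0=M[4]=8
lw $t5, (40) → $t5=M[40]=40
add $t4, $t7, $t7 → $t4=17+17=34
and $t0, $t5, 63 → $t0=40&63=40
lw $t0, (40) → $t0=M[40]=40
lw $t4, (40) → $t4=M[40]=40
or $t0, $t4, 9 → $t0=40|9=41
After step 11: $t0 = 41.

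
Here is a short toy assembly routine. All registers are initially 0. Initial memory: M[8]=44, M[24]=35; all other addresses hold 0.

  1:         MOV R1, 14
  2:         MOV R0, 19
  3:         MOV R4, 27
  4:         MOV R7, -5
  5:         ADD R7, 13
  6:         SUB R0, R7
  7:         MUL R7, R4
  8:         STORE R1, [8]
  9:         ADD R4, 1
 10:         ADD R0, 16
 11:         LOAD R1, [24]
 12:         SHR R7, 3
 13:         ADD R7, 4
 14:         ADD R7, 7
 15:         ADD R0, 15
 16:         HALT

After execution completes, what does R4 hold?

28

MOV R1, 14 → R1=14
MOV R0, 19 → R0=19
MOV R4, 27 → R4=27
MOV R7, -5 → R7=-5
ADD R7, 13 → R7=(-5)+13=8
SUB R0, R7 → R0=19-8=11
MUL R7, R4 → R7=8*27=216
STORE R1, [8] → M[8]=14
ADD R4, 1 → R4=27+1=28
ADD R0, 16 → R0=11+16=27
LOAD R1, [24] → R1=M[24]=35
SHR R7, 3 → R7=216>>3=27
ADD R7, 4 → R7=27+4=31
ADD R7, 7 → R7=31+7=38
ADD R0, 15 → R0=27+15=42
halt.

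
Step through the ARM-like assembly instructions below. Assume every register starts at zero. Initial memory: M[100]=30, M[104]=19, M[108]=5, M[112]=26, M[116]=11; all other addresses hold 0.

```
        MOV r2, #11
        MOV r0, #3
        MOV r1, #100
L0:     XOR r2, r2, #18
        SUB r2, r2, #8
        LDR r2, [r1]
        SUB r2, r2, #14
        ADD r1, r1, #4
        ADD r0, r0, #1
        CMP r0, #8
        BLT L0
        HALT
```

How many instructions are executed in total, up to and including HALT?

after MOV r2, #11: r2=11
after MOV r0, #3: r0=3
after MOV r1, #100: r1=100
after XOR r2, r2, #18: r2=11^18=25
after SUB r2, r2, #8: r2=25-8=17
after LDR r2, [r1]: r2=M[100]=30
after SUB r2, r2, #14: r2=30-14=16
after ADD r1, r1, #4: r1=100+4=104
after ADD r0, r0, #1: r0=3+1=4
CMP r0, #8  (cmp 4,8)
BLT L0: taken
after XOR r2, r2, #18: r2=16^18=2
after SUB r2, r2, #8: r2=2-8=-6
after LDR r2, [r1]: r2=M[104]=19
after SUB r2, r2, #14: r2=19-14=5
after ADD r1, r1, #4: r1=104+4=108
after ADD r0, r0, #1: r0=4+1=5
CMP r0, #8  (cmp 5,8)
BLT L0: taken
after XOR r2, r2, #18: r2=5^18=23
after SUB r2, r2, #8: r2=23-8=15
after LDR r2, [r1]: r2=M[108]=5
after SUB r2, r2, #14: r2=5-14=-9
after ADD r1, r1, #4: r1=108+4=112
after ADD r0, r0, #1: r0=5+1=6
CMP r0, #8  (cmp 6,8)
BLT L0: taken
after XOR r2, r2, #18: r2=(-9)^18=-27
after SUB r2, r2, #8: r2=(-27)-8=-35
after LDR r2, [r1]: r2=M[112]=26
after SUB r2, r2, #14: r2=26-14=12
after ADD r1, r1, #4: r1=112+4=116
after ADD r0, r0, #1: r0=6+1=7
CMP r0, #8  (cmp 7,8)
BLT L0: taken
after XOR r2, r2, #18: r2=12^18=30
after SUB r2, r2, #8: r2=30-8=22
after LDR r2, [r1]: r2=M[116]=11
after SUB r2, r2, #14: r2=11-14=-3
after ADD r1, r1, #4: r1=116+4=120
after ADD r0, r0, #1: r0=7+1=8
CMP r0, #8  (cmp 8,8)
BLT L0: not taken
halt.
Total executed instructions: 44.

44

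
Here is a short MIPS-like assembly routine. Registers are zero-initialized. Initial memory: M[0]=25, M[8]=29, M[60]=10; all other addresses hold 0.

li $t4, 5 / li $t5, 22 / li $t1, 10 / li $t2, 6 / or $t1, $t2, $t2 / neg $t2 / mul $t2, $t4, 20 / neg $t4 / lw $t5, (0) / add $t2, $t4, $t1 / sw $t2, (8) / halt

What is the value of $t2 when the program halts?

1

$t4=5
$t5=22
$t1=10
$t2=6
$t1=6|6=6
$t2=-(6)=-6
$t2=5*20=100
$t4=-(5)=-5
$t5=M[0]=25
$t2=(-5)+6=1
sw $t2, (8) → M[8]=1
halt.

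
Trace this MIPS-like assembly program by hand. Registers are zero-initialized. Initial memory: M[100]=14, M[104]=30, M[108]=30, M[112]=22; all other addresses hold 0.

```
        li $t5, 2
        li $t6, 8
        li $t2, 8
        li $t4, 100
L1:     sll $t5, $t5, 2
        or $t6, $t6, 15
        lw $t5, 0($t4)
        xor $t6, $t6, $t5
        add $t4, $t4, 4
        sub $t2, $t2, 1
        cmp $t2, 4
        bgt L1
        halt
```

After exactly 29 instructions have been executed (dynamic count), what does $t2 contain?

after li $t5, 2: $t5=2
after li $t6, 8: $t6=8
after li $t2, 8: $t2=8
after li $t4, 100: $t4=100
after sll $t5, $t5, 2: $t5=2<<2=8
after or $t6, $t6, 15: $t6=8|15=15
after lw $t5, 0($t4): $t5=M[100]=14
after xor $t6, $t6, $t5: $t6=15^14=1
after add $t4, $t4, 4: $t4=100+4=104
after sub $t2, $t2, 1: $t2=8-1=7
cmp $t2, 4  (cmp 7,4)
bgt L1: taken
after sll $t5, $t5, 2: $t5=14<<2=56
after or $t6, $t6, 15: $t6=1|15=15
after lw $t5, 0($t4): $t5=M[104]=30
after xor $t6, $t6, $t5: $t6=15^30=17
after add $t4, $t4, 4: $t4=104+4=108
after sub $t2, $t2, 1: $t2=7-1=6
cmp $t2, 4  (cmp 6,4)
bgt L1: taken
after sll $t5, $t5, 2: $t5=30<<2=120
after or $t6, $t6, 15: $t6=17|15=31
after lw $t5, 0($t4): $t5=M[108]=30
after xor $t6, $t6, $t5: $t6=31^30=1
after add $t4, $t4, 4: $t4=108+4=112
after sub $t2, $t2, 1: $t2=6-1=5
cmp $t2, 4  (cmp 5,4)
bgt L1: taken
after sll $t5, $t5, 2: $t5=30<<2=120
After step 29: $t2 = 5.

5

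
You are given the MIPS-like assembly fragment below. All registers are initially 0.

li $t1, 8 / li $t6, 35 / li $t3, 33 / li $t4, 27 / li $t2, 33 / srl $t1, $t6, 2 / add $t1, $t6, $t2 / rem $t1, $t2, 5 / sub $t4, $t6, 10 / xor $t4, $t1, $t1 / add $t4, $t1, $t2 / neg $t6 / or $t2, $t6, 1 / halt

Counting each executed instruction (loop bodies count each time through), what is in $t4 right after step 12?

after li $t1, 8: $t1=8
after li $t6, 35: $t6=35
after li $t3, 33: $t3=33
after li $t4, 27: $t4=27
after li $t2, 33: $t2=33
after srl $t1, $t6, 2: $t1=35>>2=8
after add $t1, $t6, $t2: $t1=35+33=68
after rem $t1, $t2, 5: $t1=33%5=3
after sub $t4, $t6, 10: $t4=35-10=25
after xor $t4, $t1, $t1: $t4=3^3=0
after add $t4, $t1, $t2: $t4=3+33=36
after neg $t6: $t6=-(35)=-35
After step 12: $t4 = 36.

36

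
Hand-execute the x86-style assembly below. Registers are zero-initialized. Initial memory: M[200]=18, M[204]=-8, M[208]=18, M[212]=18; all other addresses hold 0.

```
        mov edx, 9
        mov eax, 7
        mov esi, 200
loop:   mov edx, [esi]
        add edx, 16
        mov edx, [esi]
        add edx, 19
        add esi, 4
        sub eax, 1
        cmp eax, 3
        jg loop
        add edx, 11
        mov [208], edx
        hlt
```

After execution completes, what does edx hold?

48

mov edx, 9 → edx=9
mov eax, 7 → eax=7
mov esi, 200 → esi=200
mov edx, [esi] → edx=M[200]=18
add edx, 16 → edx=18+16=34
mov edx, [esi] → edx=M[200]=18
add edx, 19 → edx=18+19=37
add esi, 4 → esi=200+4=204
sub eax, 1 → eax=7-1=6
cmp eax, 3  (cmp 6,3)
jg loop: taken
mov edx, [esi] → edx=M[204]=-8
add edx, 16 → edx=(-8)+16=8
mov edx, [esi] → edx=M[204]=-8
add edx, 19 → edx=(-8)+19=11
add esi, 4 → esi=204+4=208
sub eax, 1 → eax=6-1=5
cmp eax, 3  (cmp 5,3)
jg loop: taken
mov edx, [esi] → edx=M[208]=18
add edx, 16 → edx=18+16=34
mov edx, [esi] → edx=M[208]=18
add edx, 19 → edx=18+19=37
add esi, 4 → esi=208+4=212
sub eax, 1 → eax=5-1=4
cmp eax, 3  (cmp 4,3)
jg loop: taken
mov edx, [esi] → edx=M[212]=18
add edx, 16 → edx=18+16=34
mov edx, [esi] → edx=M[212]=18
add edx, 19 → edx=18+19=37
add esi, 4 → esi=212+4=216
sub eax, 1 → eax=4-1=3
cmp eax, 3  (cmp 3,3)
jg loop: not taken
add edx, 11 → edx=37+11=48
mov [208], edx → M[208]=48
halt.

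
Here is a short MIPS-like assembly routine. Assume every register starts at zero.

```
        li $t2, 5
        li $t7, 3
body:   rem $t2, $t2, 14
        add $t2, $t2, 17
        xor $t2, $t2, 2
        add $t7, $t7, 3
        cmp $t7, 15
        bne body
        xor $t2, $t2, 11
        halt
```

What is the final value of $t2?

20

$t2=5
$t7=3
$t2=5%14=5
$t2=5+17=22
$t2=22^2=20
$t7=3+3=6
cmp $t7, 15  (cmp 6,15)
bne body: taken
$t2=20%14=6
$t2=6+17=23
$t2=23^2=21
$t7=6+3=9
cmp $t7, 15  (cmp 9,15)
bne body: taken
$t2=21%14=7
$t2=7+17=24
$t2=24^2=26
$t7=9+3=12
cmp $t7, 15  (cmp 12,15)
bne body: taken
$t2=26%14=12
$t2=12+17=29
$t2=29^2=31
$t7=12+3=15
cmp $t7, 15  (cmp 15,15)
bne body: not taken
$t2=31^11=20
halt.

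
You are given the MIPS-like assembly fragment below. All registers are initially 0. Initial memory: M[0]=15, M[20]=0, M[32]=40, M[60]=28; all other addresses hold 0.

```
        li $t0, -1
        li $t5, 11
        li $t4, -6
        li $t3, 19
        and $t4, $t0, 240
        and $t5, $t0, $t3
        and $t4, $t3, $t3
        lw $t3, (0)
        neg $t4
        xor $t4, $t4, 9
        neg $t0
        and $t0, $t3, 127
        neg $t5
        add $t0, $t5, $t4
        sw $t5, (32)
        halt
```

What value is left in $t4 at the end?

-28

li $t0, -1 → $t0=-1
li $t5, 11 → $t5=11
li $t4, -6 → $t4=-6
li $t3, 19 → $t3=19
and $t4, $t0, 240 → $t4=(-1)&240=240
and $t5, $t0, $t3 → $t5=(-1)&19=19
and $t4, $t3, $t3 → $t4=19&19=19
lw $t3, (0) → $t3=M[0]=15
neg $t4 → $t4=-(19)=-19
xor $t4, $t4, 9 → $t4=(-19)^9=-28
neg $t0 → $t0=-(-1)=1
and $t0, $t3, 127 → $t0=15&127=15
neg $t5 → $t5=-(19)=-19
add $t0, $t5, $t4 → $t0=(-19)+(-28)=-47
sw $t5, (32) → M[32]=-19
halt.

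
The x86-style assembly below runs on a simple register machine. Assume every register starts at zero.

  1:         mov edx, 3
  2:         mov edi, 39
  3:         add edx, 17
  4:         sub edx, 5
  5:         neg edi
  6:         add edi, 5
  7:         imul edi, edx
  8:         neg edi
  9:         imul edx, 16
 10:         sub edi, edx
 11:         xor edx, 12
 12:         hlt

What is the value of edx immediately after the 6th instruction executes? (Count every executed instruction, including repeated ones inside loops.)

15

after mov edx, 3: edx=3
after mov edi, 39: edi=39
after add edx, 17: edx=3+17=20
after sub edx, 5: edx=20-5=15
after neg edi: edi=-(39)=-39
after add edi, 5: edi=(-39)+5=-34
After step 6: edx = 15.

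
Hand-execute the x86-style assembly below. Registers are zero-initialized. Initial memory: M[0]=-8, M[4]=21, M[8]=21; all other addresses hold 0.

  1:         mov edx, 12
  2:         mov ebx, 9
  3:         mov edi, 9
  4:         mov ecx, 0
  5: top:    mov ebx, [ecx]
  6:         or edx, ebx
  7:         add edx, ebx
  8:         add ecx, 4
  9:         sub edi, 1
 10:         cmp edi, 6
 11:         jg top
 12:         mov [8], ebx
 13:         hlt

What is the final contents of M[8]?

21

edx=12
ebx=9
edi=9
ecx=0
ebx=M[0]=-8
edx=12|(-8)=-4
edx=(-4)+(-8)=-12
ecx=0+4=4
edi=9-1=8
cmp edi, 6  (cmp 8,6)
jg top: taken
ebx=M[4]=21
edx=(-12)|21=-11
edx=(-11)+21=10
ecx=4+4=8
edi=8-1=7
cmp edi, 6  (cmp 7,6)
jg top: taken
ebx=M[8]=21
edx=10|21=31
edx=31+21=52
ecx=8+4=12
edi=7-1=6
cmp edi, 6  (cmp 6,6)
jg top: not taken
mov [8], ebx → M[8]=21
halt.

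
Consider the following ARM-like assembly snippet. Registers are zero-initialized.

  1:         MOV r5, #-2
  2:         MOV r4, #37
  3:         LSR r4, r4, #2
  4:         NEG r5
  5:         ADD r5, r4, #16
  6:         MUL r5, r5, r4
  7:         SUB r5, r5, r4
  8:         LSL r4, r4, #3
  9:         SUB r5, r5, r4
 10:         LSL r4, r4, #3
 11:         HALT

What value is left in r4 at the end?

r5=-2
r4=37
r4=37>>2=9
r5=-(-2)=2
r5=9+16=25
r5=25*9=225
r5=225-9=216
r4=9<<3=72
r5=216-72=144
r4=72<<3=576
halt.

576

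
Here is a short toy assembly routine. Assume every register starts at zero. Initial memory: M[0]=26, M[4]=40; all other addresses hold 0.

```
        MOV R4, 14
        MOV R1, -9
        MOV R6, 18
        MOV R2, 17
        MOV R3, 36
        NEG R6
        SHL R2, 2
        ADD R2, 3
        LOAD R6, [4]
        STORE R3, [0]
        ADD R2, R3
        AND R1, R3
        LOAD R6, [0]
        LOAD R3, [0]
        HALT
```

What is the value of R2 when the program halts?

R4=14
R1=-9
R6=18
R2=17
R3=36
R6=-(18)=-18
R2=17<<2=68
R2=68+3=71
R6=M[4]=40
STORE R3, [0] → M[0]=36
R2=71+36=107
R1=(-9)&36=36
R6=M[0]=36
R3=M[0]=36
halt.

107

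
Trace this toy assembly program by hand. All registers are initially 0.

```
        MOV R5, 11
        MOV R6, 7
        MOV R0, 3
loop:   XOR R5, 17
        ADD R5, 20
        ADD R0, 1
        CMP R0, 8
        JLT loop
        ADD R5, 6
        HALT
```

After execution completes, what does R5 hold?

after MOV R5, 11: R5=11
after MOV R6, 7: R6=7
after MOV R0, 3: R0=3
after XOR R5, 17: R5=11^17=26
after ADD R5, 20: R5=26+20=46
after ADD R0, 1: R0=3+1=4
CMP R0, 8  (cmp 4,8)
JLT loop: taken
after XOR R5, 17: R5=46^17=63
after ADD R5, 20: R5=63+20=83
after ADD R0, 1: R0=4+1=5
CMP R0, 8  (cmp 5,8)
JLT loop: taken
after XOR R5, 17: R5=83^17=66
after ADD R5, 20: R5=66+20=86
after ADD R0, 1: R0=5+1=6
CMP R0, 8  (cmp 6,8)
JLT loop: taken
after XOR R5, 17: R5=86^17=71
after ADD R5, 20: R5=71+20=91
after ADD R0, 1: R0=6+1=7
CMP R0, 8  (cmp 7,8)
JLT loop: taken
after XOR R5, 17: R5=91^17=74
after ADD R5, 20: R5=74+20=94
after ADD R0, 1: R0=7+1=8
CMP R0, 8  (cmp 8,8)
JLT loop: not taken
after ADD R5, 6: R5=94+6=100
halt.

100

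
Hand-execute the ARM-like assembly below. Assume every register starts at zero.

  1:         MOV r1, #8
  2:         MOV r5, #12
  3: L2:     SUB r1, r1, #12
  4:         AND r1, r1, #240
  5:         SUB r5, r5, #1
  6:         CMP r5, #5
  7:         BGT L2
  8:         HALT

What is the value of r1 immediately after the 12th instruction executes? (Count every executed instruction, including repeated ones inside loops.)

MOV r1, #8 → r1=8
MOV r5, #12 → r5=12
SUB r1, r1, #12 → r1=8-12=-4
AND r1, r1, #240 → r1=(-4)&240=240
SUB r5, r5, #1 → r5=12-1=11
CMP r5, #5  (cmp 11,5)
BGT L2: taken
SUB r1, r1, #12 → r1=240-12=228
AND r1, r1, #240 → r1=228&240=224
SUB r5, r5, #1 → r5=11-1=10
CMP r5, #5  (cmp 10,5)
BGT L2: taken
After step 12: r1 = 224.

224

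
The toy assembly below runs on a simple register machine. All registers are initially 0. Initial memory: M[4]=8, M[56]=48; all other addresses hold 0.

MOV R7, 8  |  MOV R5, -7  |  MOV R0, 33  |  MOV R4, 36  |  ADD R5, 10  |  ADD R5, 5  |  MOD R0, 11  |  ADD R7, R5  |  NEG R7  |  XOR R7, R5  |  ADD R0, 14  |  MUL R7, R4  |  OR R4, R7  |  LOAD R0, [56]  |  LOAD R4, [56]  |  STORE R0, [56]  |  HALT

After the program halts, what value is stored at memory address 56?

48

after MOV R7, 8: R7=8
after MOV R5, -7: R5=-7
after MOV R0, 33: R0=33
after MOV R4, 36: R4=36
after ADD R5, 10: R5=(-7)+10=3
after ADD R5, 5: R5=3+5=8
after MOD R0, 11: R0=33%11=0
after ADD R7, R5: R7=8+8=16
after NEG R7: R7=-(16)=-16
after XOR R7, R5: R7=(-16)^8=-8
after ADD R0, 14: R0=0+14=14
after MUL R7, R4: R7=(-8)*36=-288
after OR R4, R7: R4=36|(-288)=-284
after LOAD R0, [56]: R0=M[56]=48
after LOAD R4, [56]: R4=M[56]=48
STORE R0, [56] → M[56]=48
halt.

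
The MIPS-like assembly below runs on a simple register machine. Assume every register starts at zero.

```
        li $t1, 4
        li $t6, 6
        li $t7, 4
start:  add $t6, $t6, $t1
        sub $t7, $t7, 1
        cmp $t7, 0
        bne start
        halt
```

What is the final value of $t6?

22

$t1=4
$t6=6
$t7=4
$t6=6+4=10
$t7=4-1=3
cmp $t7, 0  (cmp 3,0)
bne start: taken
$t6=10+4=14
$t7=3-1=2
cmp $t7, 0  (cmp 2,0)
bne start: taken
$t6=14+4=18
$t7=2-1=1
cmp $t7, 0  (cmp 1,0)
bne start: taken
$t6=18+4=22
$t7=1-1=0
cmp $t7, 0  (cmp 0,0)
bne start: not taken
halt.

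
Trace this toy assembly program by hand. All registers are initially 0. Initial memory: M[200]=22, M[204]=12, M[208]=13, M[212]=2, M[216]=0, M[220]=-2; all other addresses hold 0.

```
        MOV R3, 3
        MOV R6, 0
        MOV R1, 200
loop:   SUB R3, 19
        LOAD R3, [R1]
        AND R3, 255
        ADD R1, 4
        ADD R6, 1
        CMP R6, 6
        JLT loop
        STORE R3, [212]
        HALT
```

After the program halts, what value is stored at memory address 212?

254

MOV R3, 3 → R3=3
MOV R6, 0 → R6=0
MOV R1, 200 → R1=200
SUB R3, 19 → R3=3-19=-16
LOAD R3, [R1] → R3=M[200]=22
AND R3, 255 → R3=22&255=22
ADD R1, 4 → R1=200+4=204
ADD R6, 1 → R6=0+1=1
CMP R6, 6  (cmp 1,6)
JLT loop: taken
SUB R3, 19 → R3=22-19=3
LOAD R3, [R1] → R3=M[204]=12
AND R3, 255 → R3=12&255=12
ADD R1, 4 → R1=204+4=208
ADD R6, 1 → R6=1+1=2
CMP R6, 6  (cmp 2,6)
JLT loop: taken
SUB R3, 19 → R3=12-19=-7
LOAD R3, [R1] → R3=M[208]=13
AND R3, 255 → R3=13&255=13
ADD R1, 4 → R1=208+4=212
ADD R6, 1 → R6=2+1=3
CMP R6, 6  (cmp 3,6)
JLT loop: taken
SUB R3, 19 → R3=13-19=-6
LOAD R3, [R1] → R3=M[212]=2
AND R3, 255 → R3=2&255=2
ADD R1, 4 → R1=212+4=216
ADD R6, 1 → R6=3+1=4
CMP R6, 6  (cmp 4,6)
JLT loop: taken
SUB R3, 19 → R3=2-19=-17
LOAD R3, [R1] → R3=M[216]=0
AND R3, 255 → R3=0&255=0
ADD R1, 4 → R1=216+4=220
ADD R6, 1 → R6=4+1=5
CMP R6, 6  (cmp 5,6)
JLT loop: taken
SUB R3, 19 → R3=0-19=-19
LOAD R3, [R1] → R3=M[220]=-2
AND R3, 255 → R3=(-2)&255=254
ADD R1, 4 → R1=220+4=224
ADD R6, 1 → R6=5+1=6
CMP R6, 6  (cmp 6,6)
JLT loop: not taken
STORE R3, [212] → M[212]=254
halt.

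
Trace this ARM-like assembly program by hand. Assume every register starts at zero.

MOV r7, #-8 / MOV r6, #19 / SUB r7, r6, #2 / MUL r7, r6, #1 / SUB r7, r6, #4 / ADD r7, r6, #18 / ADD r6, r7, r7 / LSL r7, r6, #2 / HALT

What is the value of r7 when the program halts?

296

r7=-8
r6=19
r7=19-2=17
r7=19*1=19
r7=19-4=15
r7=19+18=37
r6=37+37=74
r7=74<<2=296
halt.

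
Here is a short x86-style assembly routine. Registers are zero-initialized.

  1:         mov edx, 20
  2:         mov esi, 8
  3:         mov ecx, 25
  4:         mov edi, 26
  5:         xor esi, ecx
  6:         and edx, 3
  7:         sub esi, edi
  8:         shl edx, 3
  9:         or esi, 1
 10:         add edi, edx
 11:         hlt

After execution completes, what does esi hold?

-9

after mov edx, 20: edx=20
after mov esi, 8: esi=8
after mov ecx, 25: ecx=25
after mov edi, 26: edi=26
after xor esi, ecx: esi=8^25=17
after and edx, 3: edx=20&3=0
after sub esi, edi: esi=17-26=-9
after shl edx, 3: edx=0<<3=0
after or esi, 1: esi=(-9)|1=-9
after add edi, edx: edi=26+0=26
halt.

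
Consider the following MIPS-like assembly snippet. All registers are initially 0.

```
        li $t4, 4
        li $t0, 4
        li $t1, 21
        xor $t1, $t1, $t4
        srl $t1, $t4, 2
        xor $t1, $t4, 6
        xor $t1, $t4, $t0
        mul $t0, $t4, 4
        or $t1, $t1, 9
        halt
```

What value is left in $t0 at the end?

16

li $t4, 4 → $t4=4
li $t0, 4 → $t0=4
li $t1, 21 → $t1=21
xor $t1, $t1, $t4 → $t1=21^4=17
srl $t1, $t4, 2 → $t1=4>>2=1
xor $t1, $t4, 6 → $t1=4^6=2
xor $t1, $t4, $t0 → $t1=4^4=0
mul $t0, $t4, 4 → $t0=4*4=16
or $t1, $t1, 9 → $t1=0|9=9
halt.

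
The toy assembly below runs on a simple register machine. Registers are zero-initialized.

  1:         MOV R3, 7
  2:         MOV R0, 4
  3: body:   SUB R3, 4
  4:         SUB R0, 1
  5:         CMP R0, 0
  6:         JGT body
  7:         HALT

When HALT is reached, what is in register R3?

MOV R3, 7 → R3=7
MOV R0, 4 → R0=4
SUB R3, 4 → R3=7-4=3
SUB R0, 1 → R0=4-1=3
CMP R0, 0  (cmp 3,0)
JGT body: taken
SUB R3, 4 → R3=3-4=-1
SUB R0, 1 → R0=3-1=2
CMP R0, 0  (cmp 2,0)
JGT body: taken
SUB R3, 4 → R3=(-1)-4=-5
SUB R0, 1 → R0=2-1=1
CMP R0, 0  (cmp 1,0)
JGT body: taken
SUB R3, 4 → R3=(-5)-4=-9
SUB R0, 1 → R0=1-1=0
CMP R0, 0  (cmp 0,0)
JGT body: not taken
halt.

-9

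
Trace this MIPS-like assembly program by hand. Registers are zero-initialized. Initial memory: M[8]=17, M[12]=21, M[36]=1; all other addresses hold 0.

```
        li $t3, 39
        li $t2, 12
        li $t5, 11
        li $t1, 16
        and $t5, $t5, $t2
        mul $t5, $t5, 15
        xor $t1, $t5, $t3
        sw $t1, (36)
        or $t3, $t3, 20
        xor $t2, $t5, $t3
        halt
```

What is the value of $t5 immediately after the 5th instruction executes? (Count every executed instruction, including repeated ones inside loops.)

8

$t3=39
$t2=12
$t5=11
$t1=16
$t5=11&12=8
After step 5: $t5 = 8.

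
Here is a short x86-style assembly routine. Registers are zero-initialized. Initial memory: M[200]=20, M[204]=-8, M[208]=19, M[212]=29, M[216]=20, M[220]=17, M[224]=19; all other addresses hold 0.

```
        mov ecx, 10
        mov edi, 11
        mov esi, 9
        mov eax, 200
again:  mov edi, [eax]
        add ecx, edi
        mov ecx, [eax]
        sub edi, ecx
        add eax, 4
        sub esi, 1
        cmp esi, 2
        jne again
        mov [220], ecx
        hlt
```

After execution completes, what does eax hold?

ecx=10
edi=11
esi=9
eax=200
edi=M[200]=20
ecx=10+20=30
ecx=M[200]=20
edi=20-20=0
eax=200+4=204
esi=9-1=8
cmp esi, 2  (cmp 8,2)
jne again: taken
edi=M[204]=-8
ecx=20+(-8)=12
ecx=M[204]=-8
edi=(-8)-(-8)=0
eax=204+4=208
esi=8-1=7
cmp esi, 2  (cmp 7,2)
jne again: taken
edi=M[208]=19
ecx=(-8)+19=11
ecx=M[208]=19
edi=19-19=0
eax=208+4=212
esi=7-1=6
cmp esi, 2  (cmp 6,2)
jne again: taken
edi=M[212]=29
ecx=19+29=48
ecx=M[212]=29
edi=29-29=0
eax=212+4=216
esi=6-1=5
cmp esi, 2  (cmp 5,2)
jne again: taken
edi=M[216]=20
ecx=29+20=49
ecx=M[216]=20
edi=20-20=0
eax=216+4=220
esi=5-1=4
cmp esi, 2  (cmp 4,2)
jne again: taken
edi=M[220]=17
ecx=20+17=37
ecx=M[220]=17
edi=17-17=0
eax=220+4=224
esi=4-1=3
cmp esi, 2  (cmp 3,2)
jne again: taken
edi=M[224]=19
ecx=17+19=36
ecx=M[224]=19
edi=19-19=0
eax=224+4=228
esi=3-1=2
cmp esi, 2  (cmp 2,2)
jne again: not taken
mov [220], ecx → M[220]=19
halt.

228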